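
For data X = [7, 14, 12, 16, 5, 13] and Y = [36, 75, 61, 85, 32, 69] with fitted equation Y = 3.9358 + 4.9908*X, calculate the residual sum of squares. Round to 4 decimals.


Compute predicted values, then residuals = yi - yhat_i.
Residuals: [-2.8714, 1.1930, -2.8254, 1.2114, 3.1102, 0.1838].
SSres = sum(residual^2) = 28.8257.

28.8257


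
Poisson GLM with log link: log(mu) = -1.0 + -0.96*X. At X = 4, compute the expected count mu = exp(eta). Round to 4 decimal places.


Linear predictor: eta = -1.0 + (-0.96)(4) = -4.8400.
Expected count: mu = exp(-4.8400) = 0.0079.

0.0079


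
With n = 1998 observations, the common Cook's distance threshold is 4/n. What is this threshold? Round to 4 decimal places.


Using the rule of thumb:
Threshold = 4 / 1998 = 0.0020.

0.0020


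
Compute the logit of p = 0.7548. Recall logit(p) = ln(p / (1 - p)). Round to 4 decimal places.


1 - p = 0.2452.
p/(1-p) = 3.0783.
logit = ln(3.0783) = 1.1244.

1.1244


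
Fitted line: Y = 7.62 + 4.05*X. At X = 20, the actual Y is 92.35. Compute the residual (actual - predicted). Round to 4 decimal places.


Fitted value at X = 20 is yhat = 7.62 + 4.05*20 = 88.6200.
Residual = 92.35 - 88.6200 = 3.7300.

3.7300


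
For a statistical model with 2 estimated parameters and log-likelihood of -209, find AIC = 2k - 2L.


Compute:
2k = 2*2 = 4.
-2*loglik = -2*(-209) = 418.
AIC = 4 + 418 = 422.

422


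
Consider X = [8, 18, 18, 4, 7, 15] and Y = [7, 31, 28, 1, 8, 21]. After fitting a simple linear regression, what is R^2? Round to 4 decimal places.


Fit the OLS line: b0 = -7.4802, b1 = 2.0126.
SSres = 13.3040.
SStot = 764.0000.
R^2 = 1 - 13.3040/764.0000 = 0.9826.

0.9826


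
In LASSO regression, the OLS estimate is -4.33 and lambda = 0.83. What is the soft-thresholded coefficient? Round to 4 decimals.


Check: |-4.33| = 4.33 vs lambda = 0.83.
Since |beta| > lambda, coefficient = sign(beta)*(|beta| - lambda) = -3.5000.
Soft-thresholded coefficient = -3.5000.

-3.5000


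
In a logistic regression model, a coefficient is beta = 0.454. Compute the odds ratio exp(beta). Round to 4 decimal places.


Odds ratio = exp(beta) = exp(0.454).
= 1.5746.

1.5746


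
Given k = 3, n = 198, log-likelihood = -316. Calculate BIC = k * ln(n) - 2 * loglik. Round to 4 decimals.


k * ln(n) = 3 * ln(198) = 3 * 5.288267 = 15.864801.
-2 * loglik = -2 * (-316) = 632.
BIC = 15.864801 + 632 = 647.864801, which rounds to 647.8648.

647.8648


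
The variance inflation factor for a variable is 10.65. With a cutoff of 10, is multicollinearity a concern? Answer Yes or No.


The threshold is 10.
VIF = 10.65 is >= 10.
Multicollinearity indication: Yes.

Yes


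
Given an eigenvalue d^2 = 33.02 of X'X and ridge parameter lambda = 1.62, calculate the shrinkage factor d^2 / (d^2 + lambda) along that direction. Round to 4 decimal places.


Denominator = d^2 + lambda = 33.02 + 1.62 = 34.6400.
Shrinkage = 33.02 / 34.6400 = 0.9532.

0.9532


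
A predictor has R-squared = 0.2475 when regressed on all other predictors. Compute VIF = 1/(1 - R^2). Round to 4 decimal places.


Using VIF = 1/(1 - R^2_j):
1 - 0.2475 = 0.7525.
VIF = 1.3289.

1.3289


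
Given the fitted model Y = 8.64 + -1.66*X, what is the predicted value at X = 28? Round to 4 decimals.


Predicted value:
Y = 8.64 + (-1.66)(28) = 8.64 + -46.4800 = -37.8400.

-37.8400


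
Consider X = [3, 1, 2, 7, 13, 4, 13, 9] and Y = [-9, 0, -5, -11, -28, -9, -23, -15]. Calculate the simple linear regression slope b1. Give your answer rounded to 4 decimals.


The sample means are xbar = 6.5000 and ybar = -12.5000.
Compute S_xx = 160.0000 and S_xy = -298.0000.
Slope b1 = S_xy / S_xx = -298.0000 / 160.0000 = -1.8625.

-1.8625


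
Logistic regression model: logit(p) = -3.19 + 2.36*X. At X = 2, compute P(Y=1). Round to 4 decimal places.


Compute z = -3.19 + (2.36)(2) = 1.5300.
exp(-z) = 0.2165.
P = 1/(1 + 0.2165) = 0.8220.

0.8220


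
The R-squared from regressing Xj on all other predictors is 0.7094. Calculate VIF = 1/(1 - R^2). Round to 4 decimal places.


Using VIF = 1/(1 - R^2_j):
1 - 0.7094 = 0.2906.
VIF = 3.4412.

3.4412


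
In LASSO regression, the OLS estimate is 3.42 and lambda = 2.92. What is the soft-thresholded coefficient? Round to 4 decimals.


Check: |3.42| = 3.42 vs lambda = 2.92.
Since |beta| > lambda, coefficient = sign(beta)*(|beta| - lambda) = 0.5000.
Soft-thresholded coefficient = 0.5000.

0.5000


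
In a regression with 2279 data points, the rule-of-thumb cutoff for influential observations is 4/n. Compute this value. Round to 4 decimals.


The threshold is 4/n.
4/2279 = 0.0018.

0.0018


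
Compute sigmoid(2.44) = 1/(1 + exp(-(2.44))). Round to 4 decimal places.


Compute exp(-2.4400) = 0.0872.
Sigmoid = 1 / (1 + 0.0872) = 1 / 1.0872 = 0.9198.

0.9198


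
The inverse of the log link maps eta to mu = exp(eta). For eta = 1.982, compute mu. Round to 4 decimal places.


mu = exp(eta) = exp(1.982).
= 7.2572.

7.2572


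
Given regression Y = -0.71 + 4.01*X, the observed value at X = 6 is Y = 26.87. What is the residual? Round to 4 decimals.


Compute yhat = -0.71 + (4.01)(6) = 23.3500.
Residual = actual - predicted = 26.87 - 23.3500 = 3.5200.

3.5200


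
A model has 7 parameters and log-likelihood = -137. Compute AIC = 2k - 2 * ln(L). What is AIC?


AIC = 2k - 2*loglik = 2(7) - 2(-137).
= 14 + 274 = 288.

288


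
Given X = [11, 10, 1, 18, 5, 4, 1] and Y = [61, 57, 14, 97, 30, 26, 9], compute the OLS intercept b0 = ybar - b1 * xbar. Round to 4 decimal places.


Compute b1 = 5.0421 from the OLS formula.
With xbar = 7.1429 and ybar = 42.0000, the intercept is:
b0 = 42.0000 - 5.0421 * 7.1429 = 5.9851.

5.9851


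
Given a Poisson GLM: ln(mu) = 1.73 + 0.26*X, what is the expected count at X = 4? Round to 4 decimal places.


eta = 1.73 + 0.26 * 4 = 2.7700.
mu = exp(2.7700) = 15.9586.

15.9586


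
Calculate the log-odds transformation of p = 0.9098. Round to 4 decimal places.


1 - p = 0.0902.
p/(1-p) = 10.0865.
logit = ln(10.0865) = 2.3112.

2.3112


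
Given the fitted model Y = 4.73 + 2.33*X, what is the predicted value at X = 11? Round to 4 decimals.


Predicted value:
Y = 4.73 + (2.33)(11) = 4.73 + 25.6300 = 30.3600.

30.3600


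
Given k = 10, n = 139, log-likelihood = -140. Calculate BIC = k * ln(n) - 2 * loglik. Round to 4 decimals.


k * ln(n) = 10 * ln(139) = 10 * 4.934474 = 49.344740.
-2 * loglik = -2 * (-140) = 280.
BIC = 49.344740 + 280 = 329.344740, which rounds to 329.3447.

329.3447


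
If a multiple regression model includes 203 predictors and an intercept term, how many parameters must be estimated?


Each predictor gets one coefficient, plus one intercept.
Total parameters = 203 + 1 = 204.

204


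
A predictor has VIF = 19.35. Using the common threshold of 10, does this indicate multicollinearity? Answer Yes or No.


The threshold is 10.
VIF = 19.35 is >= 10.
Multicollinearity indication: Yes.

Yes


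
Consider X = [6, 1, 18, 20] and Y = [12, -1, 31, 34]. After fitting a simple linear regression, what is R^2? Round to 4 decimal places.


Fit the OLS line: b0 = -1.0491, b1 = 1.7821.
SSres = 8.9087.
SStot = 818.0000.
R^2 = 1 - 8.9087/818.0000 = 0.9891.

0.9891


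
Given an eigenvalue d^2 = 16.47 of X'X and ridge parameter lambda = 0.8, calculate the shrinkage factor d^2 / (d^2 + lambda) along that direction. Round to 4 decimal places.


d^2 + lambda = 16.47 + 0.8 = 17.2700.
Shrinkage factor = 16.47/17.2700 = 0.9537.

0.9537


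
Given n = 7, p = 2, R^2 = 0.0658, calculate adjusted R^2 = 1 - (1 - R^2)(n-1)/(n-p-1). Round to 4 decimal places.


Using the formula:
(1 - 0.0658) = 0.9342.
Multiply by 6/4: 0.9342 * 6 = 5.6052, then 5.6052 / 4 = 1.4013.
Adj R^2 = 1 - 1.4013 = -0.4013.

-0.4013


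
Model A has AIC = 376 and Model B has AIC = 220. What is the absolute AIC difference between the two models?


Absolute difference = |376 - 220| = 156.
The model with lower AIC (B) is preferred.

156


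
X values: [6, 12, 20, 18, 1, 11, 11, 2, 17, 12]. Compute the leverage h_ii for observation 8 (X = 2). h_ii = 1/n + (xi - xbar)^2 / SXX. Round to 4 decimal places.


n = 10, xbar = 11.0000.
SXX = sum((xi - xbar)^2) = 374.0000.
h = 1/10 + (2 - 11.0000)^2 / 374.0000 = 0.3166.

0.3166


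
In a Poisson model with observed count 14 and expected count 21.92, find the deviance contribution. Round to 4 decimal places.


Compute y*ln(y/mu) = 14*ln(14/21.92) = 14*-0.448342 = -6.276788.
y - mu = -7.92.
D = 2*(-6.276788 - (-7.92)) = 3.286424, which rounds to 3.2864.

3.2864


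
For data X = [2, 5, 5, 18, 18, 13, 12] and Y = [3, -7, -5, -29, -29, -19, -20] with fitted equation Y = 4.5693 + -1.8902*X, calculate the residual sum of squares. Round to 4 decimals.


Predicted values from Y = 4.5693 + -1.8902*X.
Residuals: [2.2111, -2.1183, -0.1183, 0.4543, 0.4543, 1.0033, -1.8869].
SSres = 14.3699.

14.3699


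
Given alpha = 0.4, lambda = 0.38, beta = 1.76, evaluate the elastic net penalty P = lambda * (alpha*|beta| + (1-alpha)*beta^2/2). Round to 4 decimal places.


Compute:
L1 = 0.4 * 1.76 = 0.7040.
L2 = 0.6 * 1.76^2 / 2 = 0.9293.
Penalty = 0.38 * (0.7040 + 0.9293) = 0.6206.

0.6206


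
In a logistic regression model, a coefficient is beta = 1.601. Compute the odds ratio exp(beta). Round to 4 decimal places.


exp(1.601) = 4.9580.
So the odds ratio is 4.9580.

4.9580


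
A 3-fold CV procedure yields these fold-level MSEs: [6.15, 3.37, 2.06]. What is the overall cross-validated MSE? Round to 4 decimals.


Add all fold MSEs: 11.5800.
Divide by k = 3: 11.5800/3 = 3.8600.

3.8600


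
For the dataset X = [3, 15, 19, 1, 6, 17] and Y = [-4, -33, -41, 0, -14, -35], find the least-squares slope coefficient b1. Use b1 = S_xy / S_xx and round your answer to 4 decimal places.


Calculate xbar = 10.1667, ybar = -21.1667.
S_xx = 300.8333, S_xy = -673.8333.
Using b1 = S_xy / S_xx = -673.8333 / 300.8333, we get b1 = -2.2399.

-2.2399


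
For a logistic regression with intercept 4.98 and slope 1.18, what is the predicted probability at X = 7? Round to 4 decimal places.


Linear predictor: z = 4.98 + 1.18 * 7 = 13.2400.
P = 1/(1 + exp(-13.2400)) = 1/(1 + 0.0000) = 1.0000.

1.0000


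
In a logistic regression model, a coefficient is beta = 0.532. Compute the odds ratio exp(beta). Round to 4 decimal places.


exp(0.532) = 1.7023.
So the odds ratio is 1.7023.

1.7023


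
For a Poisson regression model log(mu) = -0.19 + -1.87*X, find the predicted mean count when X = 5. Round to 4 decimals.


Linear predictor: eta = -0.19 + (-1.87)(5) = -9.5400.
Expected count: mu = exp(-9.5400) = 0.0001.

0.0001


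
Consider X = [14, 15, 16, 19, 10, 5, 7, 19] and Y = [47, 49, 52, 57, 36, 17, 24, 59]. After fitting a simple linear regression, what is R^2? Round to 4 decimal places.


After computing the OLS fit (b0=4.4792, b1=2.9064):
SSres = 23.7909, SStot = 1669.8750.
R^2 = 1 - 23.7909/1669.8750 = 0.9858.

0.9858


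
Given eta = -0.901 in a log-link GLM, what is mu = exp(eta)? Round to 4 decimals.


mu = exp(eta) = exp(-0.901).
= 0.4062.

0.4062


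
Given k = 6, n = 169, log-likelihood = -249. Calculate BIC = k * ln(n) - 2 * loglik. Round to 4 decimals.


ln(169) = 5.129899.
k * ln(n) = 6 * 5.129899 = 30.779394.
-2L = 498.
BIC = 30.779394 + 498 = 528.779394, which rounds to 528.7794.

528.7794


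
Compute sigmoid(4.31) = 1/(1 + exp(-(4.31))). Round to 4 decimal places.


First, exp(-4.3100) = 0.0134.
Then sigma(z) = 1/(1 + 0.0134) = 0.9867.

0.9867


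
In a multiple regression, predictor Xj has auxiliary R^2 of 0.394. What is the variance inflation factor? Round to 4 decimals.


Denominator: 1 - 0.394 = 0.606.
VIF = 1 / 0.606 = 1.6502.

1.6502


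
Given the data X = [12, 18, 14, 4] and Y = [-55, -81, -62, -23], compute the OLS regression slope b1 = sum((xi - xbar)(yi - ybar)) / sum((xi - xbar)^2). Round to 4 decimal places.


First compute the means: xbar = 12.0000, ybar = -55.2500.
Then S_xx = sum((xi - xbar)^2) = 104.0000.
S_xy = sum((xi - xbar)(yi - ybar)) = -426.0000.
b1 = S_xy / S_xx = -426.0000 / 104.0000 = -4.0962.

-4.0962


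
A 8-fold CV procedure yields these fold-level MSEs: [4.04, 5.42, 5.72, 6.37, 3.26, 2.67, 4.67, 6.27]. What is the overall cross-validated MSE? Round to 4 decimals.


Total MSE across folds = 38.4200.
CV-MSE = 38.4200/8 = 4.8025.

4.8025


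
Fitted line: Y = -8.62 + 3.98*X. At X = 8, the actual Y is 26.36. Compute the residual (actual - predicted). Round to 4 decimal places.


Predicted = -8.62 + 3.98 * 8 = 23.2200.
Residual = 26.36 - 23.2200 = 3.1400.

3.1400


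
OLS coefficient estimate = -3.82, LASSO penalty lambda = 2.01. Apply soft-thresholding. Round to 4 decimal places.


|beta_OLS| = 3.82.
lambda = 2.01.
Since |beta| > lambda, coefficient = sign(beta)*(|beta| - lambda) = -1.8100.
Result = -1.8100.

-1.8100


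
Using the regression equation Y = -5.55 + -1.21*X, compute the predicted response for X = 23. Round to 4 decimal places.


Substitute X = 23 into the equation:
Y = -5.55 + -1.21 * 23 = -5.55 + -27.8300 = -33.3800.

-33.3800


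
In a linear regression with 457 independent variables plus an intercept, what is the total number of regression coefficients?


Including the intercept, the model has 457 predictor coefficients + 1 intercept.
Total = 458.

458


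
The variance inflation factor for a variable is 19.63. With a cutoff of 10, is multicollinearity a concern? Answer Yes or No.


Compare VIF = 19.63 to the threshold of 10.
19.63 >= 10, so the answer is Yes.

Yes


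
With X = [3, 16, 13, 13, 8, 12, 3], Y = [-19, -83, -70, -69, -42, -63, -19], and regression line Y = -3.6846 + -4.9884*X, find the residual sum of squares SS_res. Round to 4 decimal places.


Predicted values from Y = -3.6846 + -4.9884*X.
Residuals: [-0.3502, 0.4990, -1.4662, -0.4662, 1.5918, 0.5454, -0.3502].
SSres = 5.6927.

5.6927


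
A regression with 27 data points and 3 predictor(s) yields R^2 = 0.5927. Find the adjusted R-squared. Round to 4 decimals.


Using the formula:
(1 - 0.5927) = 0.4073.
Multiply by 26/23: 0.4073 * 26 = 10.5898, then 10.5898 / 23 = 0.4604.
Adj R^2 = 1 - 0.4604 = 0.5396.

0.5396


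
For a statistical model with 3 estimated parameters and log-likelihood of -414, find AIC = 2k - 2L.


AIC = 2*3 - 2*(-414).
= 6 + 828 = 834.

834


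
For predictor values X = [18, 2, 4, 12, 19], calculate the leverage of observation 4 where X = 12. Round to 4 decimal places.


Mean of X: xbar = 11.0000.
SXX = 244.0000.
For X = 12: h = 1/5 + (12 - 11.0000)^2/244.0000 = 0.2041.

0.2041


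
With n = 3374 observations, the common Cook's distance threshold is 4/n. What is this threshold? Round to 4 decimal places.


Cook's distance cutoff = 4/n = 4/3374.
= 0.0012.

0.0012


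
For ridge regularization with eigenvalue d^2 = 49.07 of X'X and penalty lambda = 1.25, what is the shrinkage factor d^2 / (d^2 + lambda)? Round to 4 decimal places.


Denominator = d^2 + lambda = 49.07 + 1.25 = 50.3200.
Shrinkage = 49.07 / 50.3200 = 0.9752.

0.9752


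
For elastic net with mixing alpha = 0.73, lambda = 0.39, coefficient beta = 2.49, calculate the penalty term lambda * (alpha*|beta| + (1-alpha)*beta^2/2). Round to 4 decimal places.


Compute:
L1 = 0.73 * 2.49 = 1.8177.
L2 = 0.27 * 2.49^2 / 2 = 0.8370.
Penalty = 0.39 * (1.8177 + 0.8370) = 1.0353.

1.0353


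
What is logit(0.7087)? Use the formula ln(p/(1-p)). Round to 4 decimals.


Compute the odds: 0.7087/0.2913 = 2.4329.
Take the natural log: ln(2.4329) = 0.8891.

0.8891


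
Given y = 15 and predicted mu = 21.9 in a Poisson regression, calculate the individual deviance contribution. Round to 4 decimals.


Compute y*ln(y/mu) = 15*ln(15/21.9) = 15*-0.378436 = -5.676540.
y - mu = -6.9.
D = 2*(-5.676540 - (-6.9)) = 2.446920, which rounds to 2.4469.

2.4469


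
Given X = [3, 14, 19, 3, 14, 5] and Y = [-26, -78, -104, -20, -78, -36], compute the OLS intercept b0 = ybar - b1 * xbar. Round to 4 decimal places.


Compute b1 = -4.9802 from the OLS formula.
With xbar = 9.6667 and ybar = -57.0000, the intercept is:
b0 = -57.0000 - -4.9802 * 9.6667 = -8.8584.

-8.8584


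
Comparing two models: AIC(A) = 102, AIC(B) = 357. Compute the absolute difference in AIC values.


|AIC_A - AIC_B| = |102 - 357| = 255.
Model A is preferred (lower AIC).

255


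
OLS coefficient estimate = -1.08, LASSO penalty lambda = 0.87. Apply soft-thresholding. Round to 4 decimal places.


Absolute value: |-1.08| = 1.08.
Compare to lambda = 0.87.
Since |beta| > lambda, coefficient = sign(beta)*(|beta| - lambda) = -0.2100.

-0.2100


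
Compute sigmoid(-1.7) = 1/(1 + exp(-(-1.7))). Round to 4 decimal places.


exp(1.7000) = 5.4739.
1 + exp(-z) = 6.4739.
sigmoid = 1/6.4739 = 0.1545.

0.1545


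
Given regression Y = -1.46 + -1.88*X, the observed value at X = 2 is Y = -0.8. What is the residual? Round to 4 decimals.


Predicted = -1.46 + -1.88 * 2 = -5.2200.
Residual = -0.8 - -5.2200 = 4.4200.

4.4200


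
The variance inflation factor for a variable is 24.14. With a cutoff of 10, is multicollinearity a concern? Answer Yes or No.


The threshold is 10.
VIF = 24.14 is >= 10.
Multicollinearity indication: Yes.

Yes


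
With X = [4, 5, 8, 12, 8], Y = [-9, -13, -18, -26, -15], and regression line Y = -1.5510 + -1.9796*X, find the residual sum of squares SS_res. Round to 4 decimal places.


Compute predicted values, then residuals = yi - yhat_i.
Residuals: [0.4694, -1.5510, -0.6122, -0.6938, 2.3878].
SSres = sum(residual^2) = 9.1837.

9.1837


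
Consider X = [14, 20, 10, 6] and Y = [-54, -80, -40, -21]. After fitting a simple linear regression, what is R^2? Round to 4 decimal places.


After computing the OLS fit (b0=3.1776, b1=-4.1542):
SSres = 4.2056, SStot = 1850.7500.
R^2 = 1 - 4.2056/1850.7500 = 0.9977.

0.9977


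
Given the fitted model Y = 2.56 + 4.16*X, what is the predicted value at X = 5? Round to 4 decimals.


Predicted value:
Y = 2.56 + (4.16)(5) = 2.56 + 20.8000 = 23.3600.

23.3600


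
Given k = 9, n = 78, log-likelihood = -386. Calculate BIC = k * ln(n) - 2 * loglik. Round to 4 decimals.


k * ln(n) = 9 * ln(78) = 9 * 4.356709 = 39.210381.
-2 * loglik = -2 * (-386) = 772.
BIC = 39.210381 + 772 = 811.210381, which rounds to 811.2104.

811.2104


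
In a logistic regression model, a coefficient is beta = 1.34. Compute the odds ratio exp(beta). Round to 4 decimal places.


The odds ratio is computed as:
OR = e^(1.34) = 3.8190.

3.8190


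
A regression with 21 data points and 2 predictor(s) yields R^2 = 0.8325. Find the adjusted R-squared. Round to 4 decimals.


Using the formula:
(1 - 0.8325) = 0.1675.
Multiply by 20/18: 0.1675 * 20 = 3.3500, then 3.3500 / 18 = 0.1861.
Adj R^2 = 1 - 0.1861 = 0.8139.

0.8139


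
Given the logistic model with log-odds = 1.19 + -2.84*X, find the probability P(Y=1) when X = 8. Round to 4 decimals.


z = 1.19 + -2.84 * 8 = -21.5300.
Sigmoid: P = 1 / (1 + exp(21.5300)) = 0.0000.

0.0000


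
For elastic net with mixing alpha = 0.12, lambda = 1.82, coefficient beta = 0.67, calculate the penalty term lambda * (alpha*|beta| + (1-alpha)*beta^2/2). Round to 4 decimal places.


alpha * |beta| = 0.12 * 0.67 = 0.0804.
(1-alpha) * beta^2/2 = 0.88 * 0.4489/2 = 0.1975.
Total = 1.82 * (0.0804 + 0.1975) = 0.5058.

0.5058


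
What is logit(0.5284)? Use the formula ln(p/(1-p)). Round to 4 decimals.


The odds are p/(1-p) = 0.5284 / 0.4716 = 1.1204.
logit(p) = ln(1.1204) = 0.1137.

0.1137


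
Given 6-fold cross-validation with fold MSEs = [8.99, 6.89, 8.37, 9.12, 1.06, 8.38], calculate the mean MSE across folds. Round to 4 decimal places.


Add all fold MSEs: 42.8100.
Divide by k = 6: 42.8100/6 = 7.1350.

7.1350


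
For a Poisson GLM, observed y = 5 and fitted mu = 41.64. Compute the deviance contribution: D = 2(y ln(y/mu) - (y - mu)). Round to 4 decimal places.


Compute y*ln(y/mu) = 5*ln(5/41.64) = 5*-2.119623 = -10.598115.
y - mu = -36.64.
D = 2*(-10.598115 - (-36.64)) = 52.083770, which rounds to 52.0838.

52.0838


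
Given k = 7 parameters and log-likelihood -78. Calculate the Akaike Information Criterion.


AIC = 2*7 - 2*(-78).
= 14 + 156 = 170.

170


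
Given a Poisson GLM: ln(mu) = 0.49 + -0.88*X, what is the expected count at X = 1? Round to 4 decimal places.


Linear predictor: eta = 0.49 + (-0.88)(1) = -0.3900.
Expected count: mu = exp(-0.3900) = 0.6771.

0.6771


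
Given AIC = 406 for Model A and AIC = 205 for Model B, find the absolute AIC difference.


Compute |406 - 205| = 201.
Model B has the smaller AIC.

201


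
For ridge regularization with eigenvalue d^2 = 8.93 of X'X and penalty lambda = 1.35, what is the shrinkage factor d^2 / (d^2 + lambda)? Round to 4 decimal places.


Denominator = d^2 + lambda = 8.93 + 1.35 = 10.2800.
Shrinkage = 8.93 / 10.2800 = 0.8687.

0.8687


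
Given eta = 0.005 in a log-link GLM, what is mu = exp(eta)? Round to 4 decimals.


Apply the inverse link:
mu = e^0.005 = 1.0050.

1.0050


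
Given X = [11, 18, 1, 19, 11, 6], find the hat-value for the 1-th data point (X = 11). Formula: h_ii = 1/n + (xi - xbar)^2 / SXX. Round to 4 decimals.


Compute xbar = 11.0000 with n = 6 observations.
SXX = 238.0000.
Leverage = 1/6 + (11 - 11.0000)^2/238.0000 = 0.1667.

0.1667


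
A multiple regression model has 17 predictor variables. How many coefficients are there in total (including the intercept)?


Including the intercept, the model has 17 predictor coefficients + 1 intercept.
Total = 18.

18


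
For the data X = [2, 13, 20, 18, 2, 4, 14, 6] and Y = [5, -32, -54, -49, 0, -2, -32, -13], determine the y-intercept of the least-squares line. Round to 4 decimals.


Compute b1 = -3.1288 from the OLS formula.
With xbar = 9.8750 and ybar = -22.1250, the intercept is:
b0 = -22.1250 - -3.1288 * 9.8750 = 8.7716.

8.7716


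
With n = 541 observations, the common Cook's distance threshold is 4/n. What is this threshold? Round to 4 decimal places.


The threshold is 4/n.
4/541 = 0.0074.

0.0074


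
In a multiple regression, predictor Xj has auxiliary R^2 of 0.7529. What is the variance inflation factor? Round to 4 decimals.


Denominator: 1 - 0.7529 = 0.2471.
VIF = 1 / 0.2471 = 4.0469.

4.0469


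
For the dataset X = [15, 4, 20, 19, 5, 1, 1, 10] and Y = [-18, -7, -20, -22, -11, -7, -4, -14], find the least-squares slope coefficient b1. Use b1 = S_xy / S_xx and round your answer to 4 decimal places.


Calculate xbar = 9.3750, ybar = -12.8750.
S_xx = 425.8750, S_xy = -356.3750.
Using b1 = S_xy / S_xx = -356.3750 / 425.8750, we get b1 = -0.8368.

-0.8368


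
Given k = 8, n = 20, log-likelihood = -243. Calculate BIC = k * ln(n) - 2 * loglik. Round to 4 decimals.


ln(20) = 2.995732.
k * ln(n) = 8 * 2.995732 = 23.965856.
-2L = 486.
BIC = 23.965856 + 486 = 509.965856, which rounds to 509.9659.

509.9659


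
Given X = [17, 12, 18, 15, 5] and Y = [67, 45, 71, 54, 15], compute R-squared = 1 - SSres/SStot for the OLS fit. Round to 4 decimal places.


The fitted line is Y = -6.6850 + 4.2601*X.
SSres = 13.4139, SStot = 1995.2000.
R^2 = 1 - SSres/SStot = 0.9933.

0.9933


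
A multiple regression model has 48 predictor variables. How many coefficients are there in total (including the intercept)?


Total coefficients = number of predictors + 1 (for the intercept).
= 48 + 1 = 49.

49


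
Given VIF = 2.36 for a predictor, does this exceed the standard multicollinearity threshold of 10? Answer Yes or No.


The threshold is 10.
VIF = 2.36 is < 10.
Multicollinearity indication: No.

No


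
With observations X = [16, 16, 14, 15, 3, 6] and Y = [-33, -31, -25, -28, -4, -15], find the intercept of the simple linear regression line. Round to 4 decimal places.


Compute b1 = -1.9174 from the OLS formula.
With xbar = 11.6667 and ybar = -22.6667, the intercept is:
b0 = -22.6667 - -1.9174 * 11.6667 = -0.2975.

-0.2975


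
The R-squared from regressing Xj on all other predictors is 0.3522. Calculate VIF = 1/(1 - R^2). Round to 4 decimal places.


Denominator: 1 - 0.3522 = 0.6478.
VIF = 1 / 0.6478 = 1.5437.

1.5437


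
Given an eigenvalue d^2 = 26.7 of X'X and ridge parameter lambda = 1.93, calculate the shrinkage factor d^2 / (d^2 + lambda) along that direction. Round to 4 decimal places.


Compute the denominator: 26.7 + 1.93 = 28.6300.
Shrinkage factor = 26.7 / 28.6300 = 0.9326.

0.9326


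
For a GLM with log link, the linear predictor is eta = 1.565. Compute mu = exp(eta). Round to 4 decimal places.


Apply the inverse link:
mu = e^1.565 = 4.7827.

4.7827


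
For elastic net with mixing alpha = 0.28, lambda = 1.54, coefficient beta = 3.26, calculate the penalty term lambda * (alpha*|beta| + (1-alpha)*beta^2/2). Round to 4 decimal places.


alpha * |beta| = 0.28 * 3.26 = 0.9128.
(1-alpha) * beta^2/2 = 0.72 * 10.6276/2 = 3.8259.
Total = 1.54 * (0.9128 + 3.8259) = 7.2977.

7.2977


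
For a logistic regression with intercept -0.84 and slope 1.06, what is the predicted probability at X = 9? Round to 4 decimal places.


Compute z = -0.84 + (1.06)(9) = 8.7000.
exp(-z) = 0.0002.
P = 1/(1 + 0.0002) = 0.9998.

0.9998


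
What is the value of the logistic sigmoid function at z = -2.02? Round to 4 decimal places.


exp(2.0200) = 7.5383.
1 + exp(-z) = 8.5383.
sigmoid = 1/8.5383 = 0.1171.

0.1171


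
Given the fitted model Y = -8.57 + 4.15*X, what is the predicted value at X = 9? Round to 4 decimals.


Substitute X = 9 into the equation:
Y = -8.57 + 4.15 * 9 = -8.57 + 37.3500 = 28.7800.

28.7800


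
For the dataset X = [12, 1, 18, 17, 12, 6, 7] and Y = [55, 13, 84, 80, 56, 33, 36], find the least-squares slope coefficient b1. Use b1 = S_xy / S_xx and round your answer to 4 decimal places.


First compute the means: xbar = 10.4286, ybar = 51.0000.
Then S_xx = sum((xi - xbar)^2) = 225.7143.
S_xy = sum((xi - xbar)(yi - ybar)) = 944.0000.
b1 = S_xy / S_xx = 944.0000 / 225.7143 = 4.1823.

4.1823


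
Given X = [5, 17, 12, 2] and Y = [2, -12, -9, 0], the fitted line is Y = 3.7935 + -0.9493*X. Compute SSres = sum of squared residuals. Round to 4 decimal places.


For each point, residual = actual - predicted.
Residuals: [2.9530, 0.3446, -1.4019, -1.8949].
Sum of squared residuals = 14.3949.

14.3949


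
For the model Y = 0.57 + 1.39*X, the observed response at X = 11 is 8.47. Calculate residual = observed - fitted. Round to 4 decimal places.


Fitted value at X = 11 is yhat = 0.57 + 1.39*11 = 15.8600.
Residual = 8.47 - 15.8600 = -7.3900.

-7.3900


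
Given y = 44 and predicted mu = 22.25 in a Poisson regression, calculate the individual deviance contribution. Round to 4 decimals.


First: ln(44/22.25) = 0.681848.
Then: 44 * 0.681848 = 30.001312.
y - mu = 44 - 22.25 = 21.75.
D = 2(30.001312 - 21.75) = 16.502624, which rounds to 16.5026.

16.5026


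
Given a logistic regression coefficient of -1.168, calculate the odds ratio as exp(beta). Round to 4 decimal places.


The odds ratio is computed as:
OR = e^(-1.168) = 0.3110.

0.3110


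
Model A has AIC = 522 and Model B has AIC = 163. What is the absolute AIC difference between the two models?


|AIC_A - AIC_B| = |522 - 163| = 359.
Model B is preferred (lower AIC).

359


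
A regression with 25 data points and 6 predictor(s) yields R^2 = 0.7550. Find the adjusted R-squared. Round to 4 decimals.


Adjusted R^2 = 1 - (1 - R^2) * (n-1)/(n-p-1).
(1 - R^2) = 0.2450.
(n-1)/(n-p-1) = 24/18.
(1 - R^2) * (n-1) = 0.2450 * 24 = 5.8800.
Divide by (n-p-1): 5.8800 / 18 = 0.3267.
Adj R^2 = 1 - 0.3267 = 0.6733.

0.6733


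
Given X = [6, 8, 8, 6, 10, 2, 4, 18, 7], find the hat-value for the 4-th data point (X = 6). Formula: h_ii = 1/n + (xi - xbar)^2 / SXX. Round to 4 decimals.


Mean of X: xbar = 7.6667.
SXX = 164.0000.
For X = 6: h = 1/9 + (6 - 7.6667)^2/164.0000 = 0.1280.

0.1280


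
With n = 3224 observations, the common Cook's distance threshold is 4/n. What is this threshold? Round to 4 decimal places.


Cook's distance cutoff = 4/n = 4/3224.
= 0.0012.

0.0012


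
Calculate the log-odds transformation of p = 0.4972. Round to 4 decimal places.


1 - p = 0.5028.
p/(1-p) = 0.9889.
logit = ln(0.9889) = -0.0112.

-0.0112


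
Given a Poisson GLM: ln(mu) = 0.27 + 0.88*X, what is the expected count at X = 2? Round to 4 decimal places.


Compute eta = 0.27 + 0.88 * 2 = 2.0300.
Apply inverse link: mu = e^2.0300 = 7.6141.

7.6141


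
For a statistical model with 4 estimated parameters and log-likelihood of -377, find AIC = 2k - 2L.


AIC = 2*4 - 2*(-377).
= 8 + 754 = 762.

762


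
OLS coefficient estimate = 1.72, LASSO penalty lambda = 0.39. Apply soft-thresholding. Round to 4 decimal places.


Check: |1.72| = 1.72 vs lambda = 0.39.
Since |beta| > lambda, coefficient = sign(beta)*(|beta| - lambda) = 1.3300.
Soft-thresholded coefficient = 1.3300.

1.3300


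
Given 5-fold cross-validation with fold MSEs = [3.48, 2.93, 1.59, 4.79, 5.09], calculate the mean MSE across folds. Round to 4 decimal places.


Sum of fold MSEs = 17.8800.
Average = 17.8800 / 5 = 3.5760.

3.5760


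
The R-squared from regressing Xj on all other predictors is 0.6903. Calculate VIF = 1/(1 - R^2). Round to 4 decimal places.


VIF = 1 / (1 - 0.6903).
= 1 / 0.3097 = 3.2289.

3.2289


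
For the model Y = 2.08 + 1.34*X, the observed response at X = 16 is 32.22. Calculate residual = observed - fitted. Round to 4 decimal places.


Compute yhat = 2.08 + (1.34)(16) = 23.5200.
Residual = actual - predicted = 32.22 - 23.5200 = 8.7000.

8.7000


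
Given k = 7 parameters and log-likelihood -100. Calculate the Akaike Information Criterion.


AIC = 2*7 - 2*(-100).
= 14 + 200 = 214.

214


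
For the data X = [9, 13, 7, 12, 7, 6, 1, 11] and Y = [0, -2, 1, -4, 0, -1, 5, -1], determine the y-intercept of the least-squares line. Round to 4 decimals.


First find the slope: b1 = -0.5924.
Means: xbar = 8.2500, ybar = -0.2500.
b0 = ybar - b1 * xbar = -0.2500 - -0.5924 * 8.2500 = 4.6374.

4.6374


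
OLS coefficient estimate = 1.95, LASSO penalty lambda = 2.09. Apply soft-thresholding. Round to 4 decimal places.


Check: |1.95| = 1.95 vs lambda = 2.09.
Since |beta| <= lambda, the coefficient is set to 0.
Soft-thresholded coefficient = 0.0000.

0.0000


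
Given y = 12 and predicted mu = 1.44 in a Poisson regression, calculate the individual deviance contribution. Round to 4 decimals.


First: ln(12/1.44) = 2.120264.
Then: 12 * 2.120264 = 25.443168.
y - mu = 12 - 1.44 = 10.56.
D = 2(25.443168 - 10.56) = 29.766336, which rounds to 29.7663.

29.7663


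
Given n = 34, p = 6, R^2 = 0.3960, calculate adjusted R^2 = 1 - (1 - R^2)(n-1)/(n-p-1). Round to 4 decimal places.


Plug in: Adj R^2 = 1 - (1 - 0.3960) * 33/27.
= 1 - 0.6040 * 33/27
= 1 - 19.9320 / 27
= 1 - 0.7382 = 0.2618.

0.2618


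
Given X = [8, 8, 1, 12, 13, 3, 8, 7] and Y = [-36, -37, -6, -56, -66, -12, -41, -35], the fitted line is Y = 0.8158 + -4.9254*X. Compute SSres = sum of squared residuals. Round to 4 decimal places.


Compute predicted values, then residuals = yi - yhat_i.
Residuals: [2.5874, 1.5874, -1.8904, 2.2890, -2.7856, 1.9604, -2.4126, -1.3380].
SSres = sum(residual^2) = 37.2412.

37.2412


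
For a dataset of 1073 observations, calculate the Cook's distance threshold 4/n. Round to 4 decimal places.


Using the rule of thumb:
Threshold = 4 / 1073 = 0.0037.

0.0037


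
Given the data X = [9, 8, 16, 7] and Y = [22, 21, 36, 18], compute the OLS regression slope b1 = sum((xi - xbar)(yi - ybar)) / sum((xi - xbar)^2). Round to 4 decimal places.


Calculate xbar = 10.0000, ybar = 24.2500.
S_xx = 50.0000, S_xy = 98.0000.
Using b1 = S_xy / S_xx = 98.0000 / 50.0000, we get b1 = 1.9600.

1.9600


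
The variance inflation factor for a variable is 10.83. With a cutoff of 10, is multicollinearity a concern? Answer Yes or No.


Compare VIF = 10.83 to the threshold of 10.
10.83 >= 10, so the answer is Yes.

Yes


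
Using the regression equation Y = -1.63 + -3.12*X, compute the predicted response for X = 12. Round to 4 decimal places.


Substitute X = 12 into the equation:
Y = -1.63 + -3.12 * 12 = -1.63 + -37.4400 = -39.0700.

-39.0700


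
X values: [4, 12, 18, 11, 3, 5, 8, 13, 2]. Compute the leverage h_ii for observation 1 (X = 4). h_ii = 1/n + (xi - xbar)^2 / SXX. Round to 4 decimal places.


n = 9, xbar = 8.4444.
SXX = sum((xi - xbar)^2) = 234.2222.
h = 1/9 + (4 - 8.4444)^2 / 234.2222 = 0.1954.

0.1954


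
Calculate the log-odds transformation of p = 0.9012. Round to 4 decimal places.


Compute the odds: 0.9012/0.0988 = 9.1215.
Take the natural log: ln(9.1215) = 2.2106.

2.2106


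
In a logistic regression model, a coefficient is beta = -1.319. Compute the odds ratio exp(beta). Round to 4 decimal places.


exp(-1.319) = 0.2674.
So the odds ratio is 0.2674.

0.2674


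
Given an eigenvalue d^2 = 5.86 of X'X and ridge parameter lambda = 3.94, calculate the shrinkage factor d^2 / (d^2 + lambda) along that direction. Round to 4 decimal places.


d^2 + lambda = 5.86 + 3.94 = 9.8000.
Shrinkage factor = 5.86/9.8000 = 0.5980.

0.5980


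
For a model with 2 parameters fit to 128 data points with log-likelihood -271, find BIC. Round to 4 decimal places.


ln(128) = 4.852030.
k * ln(n) = 2 * 4.852030 = 9.704060.
-2L = 542.
BIC = 9.704060 + 542 = 551.704060, which rounds to 551.7041.

551.7041


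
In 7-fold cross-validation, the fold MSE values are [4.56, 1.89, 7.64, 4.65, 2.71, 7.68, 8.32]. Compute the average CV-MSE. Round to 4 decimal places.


Add all fold MSEs: 37.4500.
Divide by k = 7: 37.4500/7 = 5.3500.

5.3500


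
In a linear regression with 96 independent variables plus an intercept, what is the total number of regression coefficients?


Including the intercept, the model has 96 predictor coefficients + 1 intercept.
Total = 97.

97


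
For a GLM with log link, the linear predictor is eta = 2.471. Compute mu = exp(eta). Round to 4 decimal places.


Apply the inverse link:
mu = e^2.471 = 11.8343.

11.8343


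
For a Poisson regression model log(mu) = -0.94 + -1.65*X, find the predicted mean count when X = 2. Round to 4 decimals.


Linear predictor: eta = -0.94 + (-1.65)(2) = -4.2400.
Expected count: mu = exp(-4.2400) = 0.0144.

0.0144


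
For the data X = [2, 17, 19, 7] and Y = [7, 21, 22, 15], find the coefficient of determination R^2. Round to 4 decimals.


After computing the OLS fit (b0=6.9441, b1=0.8272):
SSres = 8.1245, SStot = 142.7500.
R^2 = 1 - 8.1245/142.7500 = 0.9431.

0.9431


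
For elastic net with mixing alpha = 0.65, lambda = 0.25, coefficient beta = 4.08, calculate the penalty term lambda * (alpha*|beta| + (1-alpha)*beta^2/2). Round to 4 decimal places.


L1 component = 0.65 * |4.08| = 2.6520.
L2 component = 0.35 * 4.08^2 / 2 = 2.9131.
Penalty = 0.25 * (2.6520 + 2.9131) = 0.25 * 5.5651 = 1.3913.

1.3913


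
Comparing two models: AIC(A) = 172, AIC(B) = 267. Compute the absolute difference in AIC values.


Absolute difference = |172 - 267| = 95.
The model with lower AIC (A) is preferred.

95


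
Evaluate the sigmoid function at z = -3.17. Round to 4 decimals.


Compute exp(3.1700) = 23.8075.
Sigmoid = 1 / (1 + 23.8075) = 1 / 24.8075 = 0.0403.

0.0403


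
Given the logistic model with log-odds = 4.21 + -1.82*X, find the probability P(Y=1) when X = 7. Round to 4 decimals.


Linear predictor: z = 4.21 + -1.82 * 7 = -8.5300.
P = 1/(1 + exp(8.5300)) = 1/(1 + 5064.4458) = 0.0002.

0.0002


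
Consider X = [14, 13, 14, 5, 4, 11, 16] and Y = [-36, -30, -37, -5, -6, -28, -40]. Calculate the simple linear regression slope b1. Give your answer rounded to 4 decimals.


The sample means are xbar = 11.0000 and ybar = -26.0000.
Compute S_xx = 132.0000 and S_xy = -407.0000.
Slope b1 = S_xy / S_xx = -407.0000 / 132.0000 = -3.0833.

-3.0833


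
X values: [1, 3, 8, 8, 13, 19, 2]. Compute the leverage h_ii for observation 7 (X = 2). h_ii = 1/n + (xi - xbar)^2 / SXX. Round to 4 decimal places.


n = 7, xbar = 7.7143.
SXX = sum((xi - xbar)^2) = 255.4286.
h = 1/7 + (2 - 7.7143)^2 / 255.4286 = 0.2707.

0.2707


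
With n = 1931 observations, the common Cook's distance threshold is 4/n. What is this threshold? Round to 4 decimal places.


The threshold is 4/n.
4/1931 = 0.0021.

0.0021


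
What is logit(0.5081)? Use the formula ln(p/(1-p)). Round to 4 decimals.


The odds are p/(1-p) = 0.5081 / 0.4919 = 1.0329.
logit(p) = ln(1.0329) = 0.0324.

0.0324


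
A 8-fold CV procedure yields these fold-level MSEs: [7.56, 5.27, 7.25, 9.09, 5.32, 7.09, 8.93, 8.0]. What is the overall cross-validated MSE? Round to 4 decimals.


Sum of fold MSEs = 58.5100.
Average = 58.5100 / 8 = 7.3138.

7.3138


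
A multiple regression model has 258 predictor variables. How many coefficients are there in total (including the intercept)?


Including the intercept, the model has 258 predictor coefficients + 1 intercept.
Total = 259.

259


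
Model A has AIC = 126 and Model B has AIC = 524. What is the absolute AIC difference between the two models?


|AIC_A - AIC_B| = |126 - 524| = 398.
Model A is preferred (lower AIC).

398


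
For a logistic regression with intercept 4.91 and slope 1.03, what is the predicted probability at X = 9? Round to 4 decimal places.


z = 4.91 + 1.03 * 9 = 14.1800.
Sigmoid: P = 1 / (1 + exp(-14.1800)) = 1.0000.

1.0000


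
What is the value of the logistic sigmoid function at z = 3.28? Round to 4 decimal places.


exp(-3.2800) = 0.0376.
1 + exp(-z) = 1.0376.
sigmoid = 1/1.0376 = 0.9637.

0.9637


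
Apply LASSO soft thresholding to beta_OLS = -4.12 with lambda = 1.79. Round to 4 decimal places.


Check: |-4.12| = 4.12 vs lambda = 1.79.
Since |beta| > lambda, coefficient = sign(beta)*(|beta| - lambda) = -2.3300.
Soft-thresholded coefficient = -2.3300.

-2.3300


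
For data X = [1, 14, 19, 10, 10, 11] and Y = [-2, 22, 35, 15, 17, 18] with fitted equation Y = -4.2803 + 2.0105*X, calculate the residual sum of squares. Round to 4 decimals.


Predicted values from Y = -4.2803 + 2.0105*X.
Residuals: [0.2698, -1.8667, 1.0808, -0.8247, 1.1753, 0.1648].
SSres = 6.8141.

6.8141


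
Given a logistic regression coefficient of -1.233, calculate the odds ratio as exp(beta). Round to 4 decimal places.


exp(-1.233) = 0.2914.
So the odds ratio is 0.2914.

0.2914


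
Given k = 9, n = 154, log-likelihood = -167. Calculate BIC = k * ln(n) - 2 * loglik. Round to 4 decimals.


k * ln(n) = 9 * ln(154) = 9 * 5.036953 = 45.332577.
-2 * loglik = -2 * (-167) = 334.
BIC = 45.332577 + 334 = 379.332577, which rounds to 379.3326.

379.3326


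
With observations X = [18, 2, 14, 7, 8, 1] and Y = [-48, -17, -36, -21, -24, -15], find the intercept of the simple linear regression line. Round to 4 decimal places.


Compute b1 = -1.8720 from the OLS formula.
With xbar = 8.3333 and ybar = -26.8333, the intercept is:
b0 = -26.8333 - -1.8720 * 8.3333 = -11.2334.

-11.2334


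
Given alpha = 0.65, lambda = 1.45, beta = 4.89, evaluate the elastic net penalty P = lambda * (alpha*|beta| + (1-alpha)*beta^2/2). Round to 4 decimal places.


L1 component = 0.65 * |4.89| = 3.1785.
L2 component = 0.35 * 4.89^2 / 2 = 4.1846.
Penalty = 1.45 * (3.1785 + 4.1846) = 1.45 * 7.3631 = 10.6765.

10.6765


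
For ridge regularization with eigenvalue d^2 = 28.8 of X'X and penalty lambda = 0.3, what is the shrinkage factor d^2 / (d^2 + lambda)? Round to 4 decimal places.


Denominator = d^2 + lambda = 28.8 + 0.3 = 29.1000.
Shrinkage = 28.8 / 29.1000 = 0.9897.

0.9897


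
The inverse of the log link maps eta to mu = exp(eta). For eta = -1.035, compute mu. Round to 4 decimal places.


mu = exp(eta) = exp(-1.035).
= 0.3552.

0.3552
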